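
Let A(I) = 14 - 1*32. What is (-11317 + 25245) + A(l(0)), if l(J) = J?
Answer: 13910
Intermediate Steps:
A(I) = -18 (A(I) = 14 - 32 = -18)
(-11317 + 25245) + A(l(0)) = (-11317 + 25245) - 18 = 13928 - 18 = 13910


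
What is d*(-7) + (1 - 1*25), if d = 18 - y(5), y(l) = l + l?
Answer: -80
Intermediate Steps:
y(l) = 2*l
d = 8 (d = 18 - 2*5 = 18 - 1*10 = 18 - 10 = 8)
d*(-7) + (1 - 1*25) = 8*(-7) + (1 - 1*25) = -56 + (1 - 25) = -56 - 24 = -80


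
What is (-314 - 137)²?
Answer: 203401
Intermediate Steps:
(-314 - 137)² = (-451)² = 203401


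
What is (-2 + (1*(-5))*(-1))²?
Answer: 9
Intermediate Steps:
(-2 + (1*(-5))*(-1))² = (-2 - 5*(-1))² = (-2 + 5)² = 3² = 9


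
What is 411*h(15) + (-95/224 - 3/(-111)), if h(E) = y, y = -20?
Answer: -68130651/8288 ≈ -8220.4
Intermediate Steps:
h(E) = -20
411*h(15) + (-95/224 - 3/(-111)) = 411*(-20) + (-95/224 - 3/(-111)) = -8220 + (-95*1/224 - 3*(-1/111)) = -8220 + (-95/224 + 1/37) = -8220 - 3291/8288 = -68130651/8288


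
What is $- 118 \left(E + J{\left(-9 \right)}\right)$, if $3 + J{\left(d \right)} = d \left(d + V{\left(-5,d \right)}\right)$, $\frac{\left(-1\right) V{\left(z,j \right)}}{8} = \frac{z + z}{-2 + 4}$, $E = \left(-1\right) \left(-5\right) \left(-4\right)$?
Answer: $35636$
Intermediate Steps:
$E = -20$ ($E = 5 \left(-4\right) = -20$)
$V{\left(z,j \right)} = - 8 z$ ($V{\left(z,j \right)} = - 8 \frac{z + z}{-2 + 4} = - 8 \frac{2 z}{2} = - 8 \cdot 2 z \frac{1}{2} = - 8 z$)
$J{\left(d \right)} = -3 + d \left(40 + d\right)$ ($J{\left(d \right)} = -3 + d \left(d - -40\right) = -3 + d \left(d + 40\right) = -3 + d \left(40 + d\right)$)
$- 118 \left(E + J{\left(-9 \right)}\right) = - 118 \left(-20 + \left(-3 + \left(-9\right)^{2} + 40 \left(-9\right)\right)\right) = - 118 \left(-20 - 282\right) = \left(-118\right) \left(-302\right) = 35636$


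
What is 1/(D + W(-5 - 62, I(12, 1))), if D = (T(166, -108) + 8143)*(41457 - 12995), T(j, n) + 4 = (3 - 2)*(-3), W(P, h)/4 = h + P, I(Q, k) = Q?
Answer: 1/231566612 ≈ 4.3184e-9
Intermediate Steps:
W(P, h) = 4*P + 4*h (W(P, h) = 4*(h + P) = 4*(P + h) = 4*P + 4*h)
T(j, n) = -7 (T(j, n) = -4 + (3 - 2)*(-3) = -4 + 1*(-3) = -4 - 3 = -7)
D = 231566832 (D = (-7 + 8143)*(41457 - 12995) = 8136*28462 = 231566832)
1/(D + W(-5 - 62, I(12, 1))) = 1/(231566832 + (4*(-5 - 62) + 4*12)) = 1/(231566832 + (4*(-67) + 48)) = 1/(231566832 + (-268 + 48)) = 1/(231566832 - 220) = 1/231566612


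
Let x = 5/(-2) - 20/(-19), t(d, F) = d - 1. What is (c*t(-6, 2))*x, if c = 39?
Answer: 15015/38 ≈ 395.13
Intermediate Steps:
t(d, F) = -1 + d
x = -55/38 (x = 5*(-1/2) - 20*(-1/19) = -5/2 + 20/19 = -55/38 ≈ -1.4474)
(c*t(-6, 2))*x = (39*(-1 - 6))*(-55/38) = (39*(-7))*(-55/38) = -273*(-55/38) = 15015/38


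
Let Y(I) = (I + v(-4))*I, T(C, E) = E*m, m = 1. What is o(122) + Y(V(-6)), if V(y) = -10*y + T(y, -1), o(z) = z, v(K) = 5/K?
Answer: 14117/4 ≈ 3529.3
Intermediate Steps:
T(C, E) = E (T(C, E) = E*1 = E)
V(y) = -1 - 10*y (V(y) = -10*y - 1 = -1 - 10*y)
Y(I) = I*(-5/4 + I) (Y(I) = (I + 5/(-4))*I = (I + 5*(-¼))*I = (I - 5/4)*I = (-5/4 + I)*I = I*(-5/4 + I))
o(122) + Y(V(-6)) = 122 + (-1 - 10*(-6))*(-5 + 4*(-1 - 10*(-6)))/4 = 122 + (-1 + 60)*(-5 + 4*(-1 + 60))/4 = 122 + (¼)*59*(-5 + 4*59) = 122 + (¼)*59*(-5 + 236) = 122 + (¼)*59*231 = 122 + 13629/4 = 14117/4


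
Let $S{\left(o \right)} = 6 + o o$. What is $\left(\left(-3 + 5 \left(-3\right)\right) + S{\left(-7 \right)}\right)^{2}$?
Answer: $1369$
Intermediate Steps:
$S{\left(o \right)} = 6 + o^{2}$
$\left(\left(-3 + 5 \left(-3\right)\right) + S{\left(-7 \right)}\right)^{2} = \left(\left(-3 + 5 \left(-3\right)\right) + \left(6 + \left(-7\right)^{2}\right)\right)^{2} = \left(\left(-3 - 15\right) + \left(6 + 49\right)\right)^{2} = \left(-18 + 55\right)^{2} = 37^{2} = 1369$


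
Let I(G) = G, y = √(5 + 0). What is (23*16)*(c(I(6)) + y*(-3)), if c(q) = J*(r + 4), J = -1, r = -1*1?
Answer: -1104 - 1104*√5 ≈ -3572.6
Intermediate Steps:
r = -1
y = √5 ≈ 2.2361
c(q) = -3 (c(q) = -(-1 + 4) = -1*3 = -3)
(23*16)*(c(I(6)) + y*(-3)) = (23*16)*(-3 + √5*(-3)) = 368*(-3 - 3*√5) = -1104 - 1104*√5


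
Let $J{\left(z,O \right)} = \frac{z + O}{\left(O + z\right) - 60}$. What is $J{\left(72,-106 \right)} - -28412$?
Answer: $\frac{1335381}{47} \approx 28412.0$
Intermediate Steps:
$J{\left(z,O \right)} = \frac{O + z}{-60 + O + z}$
$J{\left(72,-106 \right)} - -28412 = \frac{-106 + 72}{-60 - 106 + 72} - -28412 = \frac{1}{-94} \left(-34\right) + 28412 = \left(- \frac{1}{94}\right) \left(-34\right) + 28412 = \frac{17}{47} + 28412 = \frac{1335381}{47}$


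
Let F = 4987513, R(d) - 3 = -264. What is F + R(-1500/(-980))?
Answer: 4987252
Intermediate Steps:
R(d) = -261 (R(d) = 3 - 264 = -261)
F + R(-1500/(-980)) = 4987513 - 261 = 4987252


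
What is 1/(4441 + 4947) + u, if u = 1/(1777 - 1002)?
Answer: 10163/7275700 ≈ 0.0013968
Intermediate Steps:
u = 1/775 ≈ 0.0012903
1/(4441 + 4947) + u = 1/(4441 + 4947) + 1/775 = 1/9388 + 1/775 = 10163/7275700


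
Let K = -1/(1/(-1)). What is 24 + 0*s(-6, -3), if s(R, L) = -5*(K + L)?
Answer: 24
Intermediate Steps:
K = 1 (K = -1/(-1) = -1*(-1) = 1)
s(R, L) = -5 - 5*L (s(R, L) = -5*(1 + L) = -5 - 5*L)
24 + 0*s(-6, -3) = 24 + 0*(-5 - 5*(-3)) = 24 + 0*(-5 + 15) = 24 + 0*10 = 24 + 0 = 24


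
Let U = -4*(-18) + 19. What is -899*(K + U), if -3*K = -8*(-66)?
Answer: 76415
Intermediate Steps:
U = 91 (U = 72 + 19 = 91)
K = -176 (K = -(-8)*(-66)/3 = -⅓*528 = -176)
-899*(K + U) = -899*(-176 + 91) = -899*(-85) = 76415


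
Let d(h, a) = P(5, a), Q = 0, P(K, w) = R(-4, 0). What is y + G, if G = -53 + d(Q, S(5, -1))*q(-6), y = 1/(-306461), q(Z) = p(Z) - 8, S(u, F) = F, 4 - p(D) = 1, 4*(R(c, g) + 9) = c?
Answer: -919384/306461 ≈ -3.0000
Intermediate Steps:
R(c, g) = -9 + c/4
p(D) = 3 (p(D) = 4 - 1*1 = 4 - 1 = 3)
P(K, w) = -10 (P(K, w) = -9 + (¼)*(-4) = -9 - 1 = -10)
q(Z) = -5 (q(Z) = 3 - 8 = -5)
d(h, a) = -10
y = -1/306461 ≈ -3.2631e-6
G = -3 (G = -53 - 10*(-5) = -53 + 50 = -3)
y + G = -1/306461 - 3 = -919384/306461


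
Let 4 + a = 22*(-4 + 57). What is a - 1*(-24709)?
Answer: 25871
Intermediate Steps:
a = 1162 (a = -4 + 22*(-4 + 57) = -4 + 22*53 = -4 + 1166 = 1162)
a - 1*(-24709) = 1162 - 1*(-24709) = 1162 + 24709 = 25871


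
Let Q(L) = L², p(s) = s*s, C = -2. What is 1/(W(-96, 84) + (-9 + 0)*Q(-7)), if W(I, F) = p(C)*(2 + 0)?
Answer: -1/433 ≈ -0.0023095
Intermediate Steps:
p(s) = s²
W(I, F) = 8 (W(I, F) = (-2)²*(2 + 0) = 4*2 = 8)
1/(W(-96, 84) + (-9 + 0)*Q(-7)) = 1/(8 + (-9 + 0)*(-7)²) = 1/(8 - 9*49) = 1/(8 - 441) = 1/(-433) = -1/433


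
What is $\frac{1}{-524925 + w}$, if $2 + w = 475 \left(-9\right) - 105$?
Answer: $- \frac{1}{529307} \approx -1.8893 \cdot 10^{-6}$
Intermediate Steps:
$w = -4382$ ($w = -2 + \left(475 \left(-9\right) - 105\right) = -2 - 4380 = -4382$)
$\frac{1}{-524925 + w} = \frac{1}{-524925 - 4382} = \frac{1}{-529307} = - \frac{1}{529307}$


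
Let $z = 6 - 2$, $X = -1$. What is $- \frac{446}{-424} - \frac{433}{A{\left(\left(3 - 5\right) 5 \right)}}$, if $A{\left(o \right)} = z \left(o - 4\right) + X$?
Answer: $\frac{104507}{12084} \approx 8.6484$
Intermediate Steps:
$z = 4$
$A{\left(o \right)} = -17 + 4 o$ ($A{\left(o \right)} = 4 \left(o - 4\right) - 1 = 4 \left(-4 + o\right) - 1 = \left(-16 + 4 o\right) - 1 = -17 + 4 o$)
$- \frac{446}{-424} - \frac{433}{A{\left(\left(3 - 5\right) 5 \right)}} = - \frac{446}{-424} - \frac{433}{-17 + 4 \left(3 - 5\right) 5} = \left(-446\right) \left(- \frac{1}{424}\right) - \frac{433}{-17 + 4 \left(\left(-2\right) 5\right)} = \frac{223}{212} - \frac{433}{-17 + 4 \left(-10\right)} = \frac{223}{212} - \frac{433}{-17 - 40} = \frac{223}{212} - \frac{433}{-57} = \frac{223}{212} - - \frac{433}{57} = \frac{223}{212} + \frac{433}{57} = \frac{104507}{12084}$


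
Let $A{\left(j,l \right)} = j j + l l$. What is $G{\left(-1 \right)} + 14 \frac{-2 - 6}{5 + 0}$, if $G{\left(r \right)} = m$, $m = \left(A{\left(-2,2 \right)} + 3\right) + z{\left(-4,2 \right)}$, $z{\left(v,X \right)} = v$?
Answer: $- \frac{77}{5} \approx -15.4$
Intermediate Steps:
$A{\left(j,l \right)} = j^{2} + l^{2}$
$m = 7$ ($m = \left(\left(\left(-2\right)^{2} + 2^{2}\right) + 3\right) - 4 = \left(\left(4 + 4\right) + 3\right) - 4 = \left(8 + 3\right) - 4 = 11 - 4 = 7$)
$G{\left(r \right)} = 7$
$G{\left(-1 \right)} + 14 \frac{-2 - 6}{5 + 0} = 7 + 14 \frac{-2 - 6}{5 + 0} = 7 + 14 \left(- \frac{8}{5}\right) = 7 - \frac{112}{5} = - \frac{77}{5}$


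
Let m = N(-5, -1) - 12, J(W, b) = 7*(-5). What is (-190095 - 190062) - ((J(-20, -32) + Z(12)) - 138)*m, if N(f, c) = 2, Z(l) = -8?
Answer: -381967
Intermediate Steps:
J(W, b) = -35
m = -10 (m = 2 - 12 = -10)
(-190095 - 190062) - ((J(-20, -32) + Z(12)) - 138)*m = (-190095 - 190062) - ((-35 - 8) - 138)*(-10) = -380157 - (-43 - 138)*(-10) = -380157 - (-181)*(-10) = -380157 - 1*1810 = -380157 - 1810 = -381967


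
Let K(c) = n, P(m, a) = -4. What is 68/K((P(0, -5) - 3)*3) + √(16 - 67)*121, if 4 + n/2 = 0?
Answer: -17/2 + 121*I*√51 ≈ -8.5 + 864.11*I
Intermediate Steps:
n = -8 (n = -8 + 2*0 = -8 + 0 = -8)
K(c) = -8
68/K((P(0, -5) - 3)*3) + √(16 - 67)*121 = 68/(-8) + √(16 - 67)*121 = 68*(-⅛) + √(-51)*121 = -17/2 + (I*√51)*121 = -17/2 + 121*I*√51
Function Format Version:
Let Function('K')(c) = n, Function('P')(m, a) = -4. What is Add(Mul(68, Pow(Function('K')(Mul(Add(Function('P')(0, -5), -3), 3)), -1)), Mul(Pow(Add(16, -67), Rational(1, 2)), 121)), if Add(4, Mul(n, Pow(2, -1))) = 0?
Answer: Add(Rational(-17, 2), Mul(121, I, Pow(51, Rational(1, 2)))) ≈ Add(-8.5000, Mul(864.11, I))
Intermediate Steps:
n = -8 (n = Add(-8, Mul(2, 0)) = Add(-8, 0) = -8)
Function('K')(c) = -8
Add(Mul(68, Pow(Function('K')(Mul(Add(Function('P')(0, -5), -3), 3)), -1)), Mul(Pow(Add(16, -67), Rational(1, 2)), 121)) = Add(Mul(68, Pow(-8, -1)), Mul(Pow(Add(16, -67), Rational(1, 2)), 121)) = Add(Mul(68, Rational(-1, 8)), Mul(Pow(-51, Rational(1, 2)), 121)) = Add(Rational(-17, 2), Mul(Mul(I, Pow(51, Rational(1, 2))), 121)) = Add(Rational(-17, 2), Mul(121, I, Pow(51, Rational(1, 2))))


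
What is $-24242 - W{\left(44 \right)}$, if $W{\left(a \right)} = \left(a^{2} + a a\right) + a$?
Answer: $-28158$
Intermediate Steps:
$W{\left(a \right)} = a + 2 a^{2}$ ($W{\left(a \right)} = \left(a^{2} + a^{2}\right) + a = 2 a^{2} + a = a + 2 a^{2}$)
$-24242 - W{\left(44 \right)} = -24242 - 44 \left(1 + 2 \cdot 44\right) = -24242 - 44 \left(1 + 88\right) = -24242 - 44 \cdot 89 = -24242 - 3916 = -28158$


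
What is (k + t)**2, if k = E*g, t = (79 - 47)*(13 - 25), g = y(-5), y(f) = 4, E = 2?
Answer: 141376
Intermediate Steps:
g = 4
t = -384 (t = 32*(-12) = -384)
k = 8 (k = 2*4 = 8)
(k + t)**2 = (8 - 384)**2 = (-376)**2 = 141376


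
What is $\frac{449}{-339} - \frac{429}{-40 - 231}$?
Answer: $\frac{23752}{91869} \approx 0.25854$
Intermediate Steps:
$\frac{449}{-339} - \frac{429}{-40 - 231} = 449 \left(- \frac{1}{339}\right) - \frac{429}{-271} = - \frac{449}{339} - - \frac{429}{271} = - \frac{449}{339} + \frac{429}{271} = \frac{23752}{91869}$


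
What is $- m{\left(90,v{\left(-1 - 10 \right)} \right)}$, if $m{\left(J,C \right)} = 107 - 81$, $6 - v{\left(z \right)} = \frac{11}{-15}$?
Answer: $-26$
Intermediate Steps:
$v{\left(z \right)} = \frac{101}{15}$ ($v{\left(z \right)} = 6 - \frac{11}{-15} = 6 - 11 \left(- \frac{1}{15}\right) = 6 - - \frac{11}{15} = 6 + \frac{11}{15} = \frac{101}{15}$)
$m{\left(J,C \right)} = 26$ ($m{\left(J,C \right)} = 107 - 81 = 26$)
$- m{\left(90,v{\left(-1 - 10 \right)} \right)} = \left(-1\right) 26 = -26$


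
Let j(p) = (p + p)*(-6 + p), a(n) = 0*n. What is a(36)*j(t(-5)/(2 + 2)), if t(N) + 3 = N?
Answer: 0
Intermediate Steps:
t(N) = -3 + N
a(n) = 0
j(p) = 2*p*(-6 + p) (j(p) = (2*p)*(-6 + p) = 2*p*(-6 + p))
a(36)*j(t(-5)/(2 + 2)) = 0*(2*((-3 - 5)/(2 + 2))*(-6 + (-3 - 5)/(2 + 2))) = 0*(2*(-8/4)*(-6 - 8/4)) = 0*(2*(-8*¼)*(-6 - 8*¼)) = 0*(2*(-2)*(-6 - 2)) = 0*(2*(-2)*(-8)) = 0*32 = 0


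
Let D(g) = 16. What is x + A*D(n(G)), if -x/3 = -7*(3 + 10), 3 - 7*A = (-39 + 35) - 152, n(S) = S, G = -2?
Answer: 4455/7 ≈ 636.43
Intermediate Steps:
A = 159/7 (A = 3/7 - ((-39 + 35) - 152)/7 = 3/7 - (-4 - 152)/7 = 3/7 - ⅐*(-156) = 3/7 + 156/7 = 159/7 ≈ 22.714)
x = 273 (x = -(-21)*(3 + 10) = -(-21)*13 = -3*(-91) = 273)
x + A*D(n(G)) = 273 + (159/7)*16 = 273 + 2544/7 = 4455/7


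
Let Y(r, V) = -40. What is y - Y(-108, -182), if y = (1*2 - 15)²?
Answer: 209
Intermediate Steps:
y = 169 (y = (2 - 15)² = (-13)² = 169)
y - Y(-108, -182) = 169 - 1*(-40) = 169 + 40 = 209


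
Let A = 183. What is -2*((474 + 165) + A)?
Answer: -1644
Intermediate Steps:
-2*((474 + 165) + A) = -2*((474 + 165) + 183) = -2*(639 + 183) = -2*822 = -1644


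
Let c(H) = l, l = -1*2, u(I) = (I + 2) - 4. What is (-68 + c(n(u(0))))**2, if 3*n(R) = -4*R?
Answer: 4900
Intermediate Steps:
u(I) = -2 + I (u(I) = (2 + I) - 4 = -2 + I)
l = -2
n(R) = -4*R/3 (n(R) = (-4*R)/3 = -4*R/3)
c(H) = -2
(-68 + c(n(u(0))))**2 = (-68 - 2)**2 = (-70)**2 = 4900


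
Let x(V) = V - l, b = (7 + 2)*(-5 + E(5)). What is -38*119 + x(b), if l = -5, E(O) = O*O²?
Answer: -3437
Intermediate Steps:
E(O) = O³
b = 1080 (b = (7 + 2)*(-5 + 5³) = 9*(-5 + 125) = 9*120 = 1080)
x(V) = 5 + V (x(V) = V - 1*(-5) = V + 5 = 5 + V)
-38*119 + x(b) = -38*119 + (5 + 1080) = -4522 + 1085 = -3437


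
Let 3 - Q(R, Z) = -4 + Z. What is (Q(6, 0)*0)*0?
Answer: 0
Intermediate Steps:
Q(R, Z) = 7 - Z (Q(R, Z) = 3 - (-4 + Z) = 3 + (4 - Z) = 7 - Z)
(Q(6, 0)*0)*0 = ((7 - 1*0)*0)*0 = ((7 + 0)*0)*0 = (7*0)*0 = 0*0 = 0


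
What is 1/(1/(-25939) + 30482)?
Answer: 25939/790672597 ≈ 3.2806e-5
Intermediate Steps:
1/(1/(-25939) + 30482) = 1/(-1/25939 + 30482) = 1/(790672597/25939) = 25939/790672597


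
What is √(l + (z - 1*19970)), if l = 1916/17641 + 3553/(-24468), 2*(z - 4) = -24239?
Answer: I*√1494488780732821791723/215819994 ≈ 179.12*I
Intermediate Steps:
z = -24231/2 (z = 4 + (½)*(-24239) = 4 - 24239/2 = -24231/2 ≈ -12116.)
l = -15797785/431639988 (l = 1916*(1/17641) + 3553*(-1/24468) = 1916/17641 - 3553/24468 = -15797785/431639988 ≈ -0.036599)
√(l + (z - 1*19970)) = √(-15797785/431639988 + (-24231/2 - 1*19970)) = √(-15797785/431639988 + (-24231/2 - 19970)) = √(-15797785/431639988 - 64171/2) = √(-13849400632759/431639988) = I*√1494488780732821791723/215819994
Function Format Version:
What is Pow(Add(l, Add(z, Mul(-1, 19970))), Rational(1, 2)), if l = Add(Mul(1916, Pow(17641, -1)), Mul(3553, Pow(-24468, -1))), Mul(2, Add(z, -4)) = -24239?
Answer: Mul(Rational(1, 215819994), I, Pow(1494488780732821791723, Rational(1, 2))) ≈ Mul(179.12, I)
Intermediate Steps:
z = Rational(-24231, 2) (z = Add(4, Mul(Rational(1, 2), -24239)) = Add(4, Rational(-24239, 2)) = Rational(-24231, 2) ≈ -12116.)
l = Rational(-15797785, 431639988) (l = Add(Mul(1916, Rational(1, 17641)), Mul(3553, Rational(-1, 24468))) = Add(Rational(1916, 17641), Rational(-3553, 24468)) = Rational(-15797785, 431639988) ≈ -0.036599)
Pow(Add(l, Add(z, Mul(-1, 19970))), Rational(1, 2)) = Pow(Add(Rational(-15797785, 431639988), Add(Rational(-24231, 2), Mul(-1, 19970))), Rational(1, 2)) = Pow(Add(Rational(-15797785, 431639988), Add(Rational(-24231, 2), -19970)), Rational(1, 2)) = Pow(Add(Rational(-15797785, 431639988), Rational(-64171, 2)), Rational(1, 2)) = Pow(Rational(-13849400632759, 431639988), Rational(1, 2)) = Mul(Rational(1, 215819994), I, Pow(1494488780732821791723, Rational(1, 2)))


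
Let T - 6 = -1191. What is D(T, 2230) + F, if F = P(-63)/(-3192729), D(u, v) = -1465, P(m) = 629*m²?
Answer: -1559948162/1064243 ≈ -1465.8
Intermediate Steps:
T = -1185 (T = 6 - 1191 = -1185)
F = -832167/1064243 (F = (629*(-63)²)/(-3192729) = (629*3969)*(-1/3192729) = 2496501*(-1/3192729) = -832167/1064243 ≈ -0.78193)
D(T, 2230) + F = -1465 - 832167/1064243 = -1559948162/1064243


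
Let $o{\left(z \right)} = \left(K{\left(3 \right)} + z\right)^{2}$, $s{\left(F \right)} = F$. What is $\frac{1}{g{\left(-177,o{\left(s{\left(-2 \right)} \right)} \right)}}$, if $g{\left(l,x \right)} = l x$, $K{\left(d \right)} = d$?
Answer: $- \frac{1}{177} \approx -0.0056497$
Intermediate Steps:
$o{\left(z \right)} = \left(3 + z\right)^{2}$
$\frac{1}{g{\left(-177,o{\left(s{\left(-2 \right)} \right)} \right)}} = \frac{1}{\left(-177\right) \left(3 - 2\right)^{2}} = \frac{1}{\left(-177\right) 1^{2}} = \frac{1}{\left(-177\right) 1} = \frac{1}{-177} = - \frac{1}{177}$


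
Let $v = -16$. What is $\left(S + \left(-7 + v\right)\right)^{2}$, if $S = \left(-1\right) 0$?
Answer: $529$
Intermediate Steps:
$S = 0$
$\left(S + \left(-7 + v\right)\right)^{2} = \left(0 - 23\right)^{2} = \left(-23\right)^{2} = 529$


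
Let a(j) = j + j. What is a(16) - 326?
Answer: -294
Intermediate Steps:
a(j) = 2*j
a(16) - 326 = 2*16 - 326 = 32 - 326 = -294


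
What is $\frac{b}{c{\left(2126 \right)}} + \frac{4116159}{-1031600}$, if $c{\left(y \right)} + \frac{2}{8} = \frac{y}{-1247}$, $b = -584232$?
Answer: $\frac{3006196194559191}{10059131600} \approx 2.9885 \cdot 10^{5}$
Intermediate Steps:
$c{\left(y \right)} = - \frac{1}{4} - \frac{y}{1247}$ ($c{\left(y \right)} = - \frac{1}{4} + \frac{y}{-1247} = - \frac{1}{4} + y \left(- \frac{1}{1247}\right) = - \frac{1}{4} - \frac{y}{1247}$)
$\frac{b}{c{\left(2126 \right)}} + \frac{4116159}{-1031600} = - \frac{584232}{- \frac{1}{4} - \frac{2126}{1247}} + \frac{4116159}{-1031600} = - \frac{584232}{- \frac{1}{4} - \frac{2126}{1247}} + 4116159 \left(- \frac{1}{1031600}\right) = - \frac{584232}{- \frac{9751}{4988}} - \frac{4116159}{1031600} = \left(-584232\right) \left(- \frac{4988}{9751}\right) - \frac{4116159}{1031600} = \frac{2914149216}{9751} - \frac{4116159}{1031600} = \frac{3006196194559191}{10059131600}$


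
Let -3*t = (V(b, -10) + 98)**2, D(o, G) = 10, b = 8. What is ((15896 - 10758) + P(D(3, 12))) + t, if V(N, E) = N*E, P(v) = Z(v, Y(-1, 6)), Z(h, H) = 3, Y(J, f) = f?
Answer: 5033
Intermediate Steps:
P(v) = 3
V(N, E) = E*N
t = -108 (t = -(-10*8 + 98)**2/3 = -(-80 + 98)**2/3 = -1/3*18**2 = -1/3*324 = -108)
((15896 - 10758) + P(D(3, 12))) + t = ((15896 - 10758) + 3) - 108 = (5138 + 3) - 108 = 5141 - 108 = 5033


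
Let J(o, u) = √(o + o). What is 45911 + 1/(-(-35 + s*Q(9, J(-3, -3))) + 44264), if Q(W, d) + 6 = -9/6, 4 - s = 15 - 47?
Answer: 2046207360/44569 ≈ 45911.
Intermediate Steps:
J(o, u) = √2*√o (J(o, u) = √(2*o) = √2*√o)
s = 36 (s = 4 - (15 - 47) = 4 - 1*(-32) = 4 + 32 = 36)
Q(W, d) = -15/2 (Q(W, d) = -6 - 9/6 = -6 - 9*⅙ = -6 - 3/2 = -15/2)
45911 + 1/(-(-35 + s*Q(9, J(-3, -3))) + 44264) = 45911 + 1/(-(-35 + 36*(-15/2)) + 44264) = 45911 + 1/(-(-35 - 270) + 44264) = 45911 + 1/(-1*(-305) + 44264) = 45911 + 1/(305 + 44264) = 45911 + 1/44569 = 2046207360/44569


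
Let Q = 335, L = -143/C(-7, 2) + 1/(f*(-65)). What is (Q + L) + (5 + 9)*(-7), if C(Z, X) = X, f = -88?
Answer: 946661/5720 ≈ 165.50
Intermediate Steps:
L = -408979/5720 (L = -143/2 + 1/(-88*(-65)) = -143*½ - 1/88*(-1/65) = -143/2 + 1/5720 = -408979/5720 ≈ -71.500)
(Q + L) + (5 + 9)*(-7) = (335 - 408979/5720) + (5 + 9)*(-7) = 1507221/5720 + 14*(-7) = 1507221/5720 - 98 = 946661/5720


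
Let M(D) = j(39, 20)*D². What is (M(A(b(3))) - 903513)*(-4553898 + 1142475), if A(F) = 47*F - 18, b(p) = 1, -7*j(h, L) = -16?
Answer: 21529951095105/7 ≈ 3.0757e+12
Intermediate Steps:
j(h, L) = 16/7 (j(h, L) = -⅐*(-16) = 16/7)
A(F) = -18 + 47*F
M(D) = 16*D²/7
(M(A(b(3))) - 903513)*(-4553898 + 1142475) = (16*(-18 + 47*1)²/7 - 903513)*(-4553898 + 1142475) = (16*(-18 + 47)²/7 - 903513)*(-3411423) = ((16/7)*29² - 903513)*(-3411423) = ((16/7)*841 - 903513)*(-3411423) = (13456/7 - 903513)*(-3411423) = -6311135/7*(-3411423) = 21529951095105/7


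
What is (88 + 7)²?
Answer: 9025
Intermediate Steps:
(88 + 7)² = 95² = 9025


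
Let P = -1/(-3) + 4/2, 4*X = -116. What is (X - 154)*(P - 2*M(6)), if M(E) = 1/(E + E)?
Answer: -793/2 ≈ -396.50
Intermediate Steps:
X = -29 (X = (1/4)*(-116) = -29)
M(E) = 1/(2*E)
P = 7/3 (P = -1*(-1/3) + 4*(1/2) = 1/3 + 2 = 7/3 ≈ 2.3333)
(X - 154)*(P - 2*M(6)) = (-29 - 154)*(7/3 - 1/6) = -183*(7/3 - 1/6) = -183*13/6 = -793/2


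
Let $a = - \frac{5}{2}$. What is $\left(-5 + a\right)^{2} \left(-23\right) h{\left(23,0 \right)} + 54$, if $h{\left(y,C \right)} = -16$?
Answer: $20754$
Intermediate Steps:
$a = - \frac{5}{2}$ ($a = \left(-5\right) \frac{1}{2} = - \frac{5}{2} \approx -2.5$)
$\left(-5 + a\right)^{2} \left(-23\right) h{\left(23,0 \right)} + 54 = \left(-5 - \frac{5}{2}\right)^{2} \left(-23\right) \left(-16\right) + 54 = \left(- \frac{15}{2}\right)^{2} \left(-23\right) \left(-16\right) + 54 = \frac{225}{4} \left(-23\right) \left(-16\right) + 54 = \left(- \frac{5175}{4}\right) \left(-16\right) + 54 = 20700 + 54 = 20754$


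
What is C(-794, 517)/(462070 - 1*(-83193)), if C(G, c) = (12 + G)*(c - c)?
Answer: 0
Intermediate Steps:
C(G, c) = 0 (C(G, c) = (12 + G)*0 = 0)
C(-794, 517)/(462070 - 1*(-83193)) = 0/(462070 - 1*(-83193)) = 0/(462070 + 83193) = 0/545263 = 0*(1/545263) = 0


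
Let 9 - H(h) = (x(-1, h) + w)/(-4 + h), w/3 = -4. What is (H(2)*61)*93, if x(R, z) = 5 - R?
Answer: 34038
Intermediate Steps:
w = -12 (w = 3*(-4) = -12)
H(h) = 9 + 6/(-4 + h) (H(h) = 9 - ((5 - 1*(-1)) - 12)/(-4 + h) = 9 - ((5 + 1) - 12)/(-4 + h) = 9 - (6 - 12)/(-4 + h) = 9 - (-6)/(-4 + h) = 9 + 6/(-4 + h))
(H(2)*61)*93 = ((3*(-10 + 3*2)/(-4 + 2))*61)*93 = ((3*(-10 + 6)/(-2))*61)*93 = ((3*(-1/2)*(-4))*61)*93 = (6*61)*93 = 366*93 = 34038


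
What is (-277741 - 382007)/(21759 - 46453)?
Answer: 329874/12347 ≈ 26.717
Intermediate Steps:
(-277741 - 382007)/(21759 - 46453) = -659748/(-24694) = -659748*(-1/24694) = 329874/12347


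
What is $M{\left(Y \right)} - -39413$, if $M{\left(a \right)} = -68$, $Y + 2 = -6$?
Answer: $39345$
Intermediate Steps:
$Y = -8$ ($Y = -2 - 6 = -8$)
$M{\left(Y \right)} - -39413 = -68 - -39413 = -68 + 39413 = 39345$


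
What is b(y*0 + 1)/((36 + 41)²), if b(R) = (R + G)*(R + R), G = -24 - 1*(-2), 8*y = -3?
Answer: -6/847 ≈ -0.0070838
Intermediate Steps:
y = -3/8 (y = (⅛)*(-3) = -3/8 ≈ -0.37500)
G = -22 (G = -24 + 2 = -22)
b(R) = 2*R*(-22 + R) (b(R) = (R - 22)*(R + R) = (-22 + R)*(2*R) = 2*R*(-22 + R))
b(y*0 + 1)/((36 + 41)²) = (2*(-3/8*0 + 1)*(-22 + (-3/8*0 + 1)))/((36 + 41)²) = (2*(0 + 1)*(-22 + (0 + 1)))/(77²) = (2*1*(-22 + 1))/5929 = (2*1*(-21))*(1/5929) = -42*1/5929 = -6/847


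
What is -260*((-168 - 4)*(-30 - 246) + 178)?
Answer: -12389000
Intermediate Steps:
-260*((-168 - 4)*(-30 - 246) + 178) = -260*(-172*(-276) + 178) = -260*(47472 + 178) = -260*47650 = -12389000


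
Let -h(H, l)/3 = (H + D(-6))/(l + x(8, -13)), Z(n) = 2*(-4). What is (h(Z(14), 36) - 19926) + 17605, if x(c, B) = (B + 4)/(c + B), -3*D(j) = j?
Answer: -48731/21 ≈ -2320.5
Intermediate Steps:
Z(n) = -8
D(j) = -j/3
x(c, B) = (4 + B)/(B + c)
h(H, l) = -3*(2 + H)/(9/5 + l) (h(H, l) = -3*(H - 1/3*(-6))/(l + (4 - 13)/(-13 + 8)) = -3*(H + 2)/(l - 9/(-5)) = -3*(2 + H)/(l - 1/5*(-9)) = -3*(2 + H)/(l + 9/5) = -3*(2 + H)/(9/5 + l))
(h(Z(14), 36) - 19926) + 17605 = (15*(-2 - 1*(-8))/(9 + 5*36) - 19926) + 17605 = (15*(-2 + 8)/(9 + 180) - 19926) + 17605 = (15*6/189 - 19926) + 17605 = (15*(1/189)*6 - 19926) + 17605 = (10/21 - 19926) + 17605 = -418436/21 + 17605 = -48731/21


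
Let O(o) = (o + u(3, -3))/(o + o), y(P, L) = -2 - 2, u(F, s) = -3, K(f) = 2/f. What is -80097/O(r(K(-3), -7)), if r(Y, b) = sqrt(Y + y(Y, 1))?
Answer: -2242716/41 + 480582*I*sqrt(42)/41 ≈ -54700.0 + 75964.0*I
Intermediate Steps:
y(P, L) = -4
r(Y, b) = sqrt(-4 + Y) (r(Y, b) = sqrt(Y - 4) = sqrt(-4 + Y))
O(o) = (-3 + o)/(2*o) (O(o) = (o - 3)/(o + o) = (-3 + o)/((2*o)) = (-3 + o)*(1/(2*o)) = (-3 + o)/(2*o))
-80097/O(r(K(-3), -7)) = -80097*2*sqrt(-4 + 2/(-3))/(-3 + sqrt(-4 + 2/(-3))) = -80097*2*sqrt(-4 + 2*(-1/3))/(-3 + sqrt(-4 + 2*(-1/3))) = -80097*2*sqrt(-4 - 2/3)/(-3 + sqrt(-4 - 2/3)) = -80097*2*I*sqrt(42)/(3*(-3 + sqrt(-14/3))) = -80097*2*I*sqrt(42)/(3*(-3 + I*sqrt(42)/3)) = -53398*I*sqrt(42)/(-3 + I*sqrt(42)/3)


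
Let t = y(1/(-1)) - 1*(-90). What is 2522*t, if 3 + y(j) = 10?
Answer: 244634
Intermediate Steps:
y(j) = 7 (y(j) = -3 + 10 = 7)
t = 97 (t = 7 - 1*(-90) = 7 + 90 = 97)
2522*t = 2522*97 = 244634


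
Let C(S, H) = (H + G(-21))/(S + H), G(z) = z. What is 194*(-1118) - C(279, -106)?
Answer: -37522189/173 ≈ -2.1689e+5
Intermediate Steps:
C(S, H) = (-21 + H)/(H + S) (C(S, H) = (H - 21)/(S + H) = (-21 + H)/(H + S))
194*(-1118) - C(279, -106) = 194*(-1118) - (-21 - 106)/(-106 + 279) = -216892 - (-127)/173 = -216892 - 1*(-127/173) = -216892 + 127/173 = -37522189/173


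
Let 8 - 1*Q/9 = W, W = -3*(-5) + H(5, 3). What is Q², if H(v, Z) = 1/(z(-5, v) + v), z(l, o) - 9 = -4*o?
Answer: 15129/4 ≈ 3782.3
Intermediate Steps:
z(l, o) = 9 - 4*o
H(v, Z) = 1/(9 - 3*v) (H(v, Z) = 1/((9 - 4*v) + v) = 1/(9 - 3*v))
W = 89/6 (W = -3*(-5) - 1/(-9 + 3*5) = 15 - 1/(-9 + 15) = 15 - 1/6 = 15 - 1*⅙ = 15 - ⅙ = 89/6 ≈ 14.833)
Q = -123/2 (Q = 72 - 9*89/6 = 72 - 267/2 = -123/2 ≈ -61.500)
Q² = (-123/2)² = 15129/4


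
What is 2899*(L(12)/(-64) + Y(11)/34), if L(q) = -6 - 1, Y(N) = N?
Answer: 1365429/1088 ≈ 1255.0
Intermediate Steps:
L(q) = -7
2899*(L(12)/(-64) + Y(11)/34) = 2899*(-7/(-64) + 11/34) = 2899*(-7*(-1/64) + 11*(1/34)) = 2899*(7/64 + 11/34) = 2899*(471/1088) = 1365429/1088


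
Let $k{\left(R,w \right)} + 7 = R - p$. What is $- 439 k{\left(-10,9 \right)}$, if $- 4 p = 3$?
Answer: $\frac{28535}{4} \approx 7133.8$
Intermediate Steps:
$p = - \frac{3}{4}$ ($p = \left(- \frac{1}{4}\right) 3 = - \frac{3}{4} \approx -0.75$)
$k{\left(R,w \right)} = - \frac{25}{4} + R$ ($k{\left(R,w \right)} = -7 + \left(R - - \frac{3}{4}\right) = -7 + \left(R + \frac{3}{4}\right) = -7 + \left(\frac{3}{4} + R\right) = - \frac{25}{4} + R$)
$- 439 k{\left(-10,9 \right)} = - 439 \left(- \frac{25}{4} - 10\right) = \left(-439\right) \left(- \frac{65}{4}\right) = \frac{28535}{4}$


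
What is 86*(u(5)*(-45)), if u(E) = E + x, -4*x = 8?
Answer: -11610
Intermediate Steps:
x = -2 (x = -1/4*8 = -2)
u(E) = -2 + E (u(E) = E - 2 = -2 + E)
86*(u(5)*(-45)) = 86*((-2 + 5)*(-45)) = 86*(3*(-45)) = 86*(-135) = -11610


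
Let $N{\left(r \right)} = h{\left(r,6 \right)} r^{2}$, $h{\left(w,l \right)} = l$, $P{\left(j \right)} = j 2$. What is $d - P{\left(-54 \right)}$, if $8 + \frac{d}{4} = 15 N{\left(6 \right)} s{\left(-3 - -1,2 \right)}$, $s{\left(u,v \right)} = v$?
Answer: $25996$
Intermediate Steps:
$P{\left(j \right)} = 2 j$
$N{\left(r \right)} = 6 r^{2}$
$d = 25888$ ($d = -32 + 4 \cdot 15 \cdot 6 \cdot 6^{2} \cdot 2 = -32 + 4 \cdot 15 \cdot 6 \cdot 36 \cdot 2 = -32 + 4 \cdot 15 \cdot 216 \cdot 2 = -32 + 4 \cdot 3240 \cdot 2 = -32 + 4 \cdot 6480 = -32 + 25920 = 25888$)
$d - P{\left(-54 \right)} = 25888 - 2 \left(-54\right) = 25888 - -108 = 25888 + 108 = 25996$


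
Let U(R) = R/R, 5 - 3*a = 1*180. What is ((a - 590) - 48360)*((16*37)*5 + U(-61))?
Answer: -145113675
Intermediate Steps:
a = -175/3 (a = 5/3 - 180/3 = 5/3 - 1/3*180 = 5/3 - 60 = -175/3 ≈ -58.333)
U(R) = 1
((a - 590) - 48360)*((16*37)*5 + U(-61)) = ((-175/3 - 590) - 48360)*((16*37)*5 + 1) = (-1945/3 - 48360)*(592*5 + 1) = -147025*(2960 + 1)/3 = -147025/3*2961 = -145113675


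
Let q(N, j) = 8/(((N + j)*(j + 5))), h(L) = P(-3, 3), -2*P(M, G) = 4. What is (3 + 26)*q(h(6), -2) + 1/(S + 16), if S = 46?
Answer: -3593/186 ≈ -19.317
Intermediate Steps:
P(M, G) = -2 (P(M, G) = -½*4 = -2)
h(L) = -2
q(N, j) = 8/((5 + j)*(N + j)) (q(N, j) = 8/(((N + j)*(5 + j))) = 8/(((5 + j)*(N + j))) = 8*(1/((5 + j)*(N + j))) = 8/((5 + j)*(N + j)))
(3 + 26)*q(h(6), -2) + 1/(S + 16) = (3 + 26)*(8/((-2)² + 5*(-2) + 5*(-2) - 2*(-2))) + 1/(46 + 16) = 29*(8/(4 - 10 - 10 + 4)) + 1/62 = 29*(8/(-12)) + 1/62 = 29*(8*(-1/12)) + 1/62 = 29*(-⅔) + 1/62 = -58/3 + 1/62 = -3593/186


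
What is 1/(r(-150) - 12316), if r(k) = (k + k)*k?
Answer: 1/32684 ≈ 3.0596e-5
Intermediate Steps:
r(k) = 2*k² (r(k) = (2*k)*k = 2*k²)
1/(r(-150) - 12316) = 1/(2*(-150)² - 12316) = 1/(2*22500 - 12316) = 1/(45000 - 12316) = 1/32684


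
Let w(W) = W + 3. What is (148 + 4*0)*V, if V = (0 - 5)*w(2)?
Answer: -3700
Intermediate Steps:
w(W) = 3 + W
V = -25 (V = (0 - 5)*(3 + 2) = -5*5 = -25)
(148 + 4*0)*V = (148 + 4*0)*(-25) = (148 + 0)*(-25) = 148*(-25) = -3700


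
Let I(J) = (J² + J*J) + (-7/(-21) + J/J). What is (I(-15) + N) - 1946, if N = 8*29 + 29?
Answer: -3701/3 ≈ -1233.7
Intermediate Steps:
N = 261 (N = 232 + 29 = 261)
I(J) = 4/3 + 2*J² (I(J) = (J² + J²) + (-7*(-1/21) + 1) = 2*J² + (⅓ + 1) = 2*J² + 4/3 = 4/3 + 2*J²)
(I(-15) + N) - 1946 = ((4/3 + 2*(-15)²) + 261) - 1946 = ((4/3 + 2*225) + 261) - 1946 = ((4/3 + 450) + 261) - 1946 = (1354/3 + 261) - 1946 = 2137/3 - 1946 = -3701/3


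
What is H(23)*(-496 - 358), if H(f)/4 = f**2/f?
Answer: -78568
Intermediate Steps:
H(f) = 4*f (H(f) = 4*(f**2/f) = 4*f)
H(23)*(-496 - 358) = (4*23)*(-496 - 358) = 92*(-854) = -78568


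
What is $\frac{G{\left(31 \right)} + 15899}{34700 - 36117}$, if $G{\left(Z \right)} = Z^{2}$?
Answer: $- \frac{16860}{1417} \approx -11.898$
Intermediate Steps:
$\frac{G{\left(31 \right)} + 15899}{34700 - 36117} = \frac{31^{2} + 15899}{34700 - 36117} = \frac{961 + 15899}{-1417} = 16860 \left(- \frac{1}{1417}\right) = - \frac{16860}{1417}$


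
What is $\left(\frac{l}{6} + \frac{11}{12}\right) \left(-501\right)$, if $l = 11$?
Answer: $- \frac{5511}{4} \approx -1377.8$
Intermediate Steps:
$\left(\frac{l}{6} + \frac{11}{12}\right) \left(-501\right) = \left(\frac{11}{6} + \frac{11}{12}\right) \left(-501\right) = \frac{11}{4} \left(-501\right) = - \frac{5511}{4}$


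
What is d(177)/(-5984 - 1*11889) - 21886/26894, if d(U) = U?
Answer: -197964358/240338231 ≈ -0.82369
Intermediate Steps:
d(177)/(-5984 - 1*11889) - 21886/26894 = 177/(-5984 - 1*11889) - 21886/26894 = 177/(-5984 - 11889) - 21886*1/26894 = 177/(-17873) - 10943/13447 = 177*(-1/17873) - 10943/13447 = -177/17873 - 10943/13447 = -197964358/240338231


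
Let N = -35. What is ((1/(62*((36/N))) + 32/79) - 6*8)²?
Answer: 70477452157225/31091563584 ≈ 2266.8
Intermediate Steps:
((1/(62*((36/N))) + 32/79) - 6*8)² = ((1/(62*((36/(-35)))) + 32/79) - 6*8)² = ((1/(62*((36*(-1/35)))) + 32*(1/79)) - 48)² = ((1/(62*(-36/35)) + 32/79) - 48)² = (((1/62)*(-35/36) + 32/79) - 48)² = ((-35/2232 + 32/79) - 48)² = (68659/176328 - 48)² = (-8395085/176328)² = 70477452157225/31091563584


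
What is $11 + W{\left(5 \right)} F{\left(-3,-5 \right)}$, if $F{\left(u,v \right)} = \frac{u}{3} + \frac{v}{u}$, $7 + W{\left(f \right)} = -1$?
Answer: $\frac{17}{3} \approx 5.6667$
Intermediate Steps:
$W{\left(f \right)} = -8$ ($W{\left(f \right)} = -7 - 1 = -8$)
$F{\left(u,v \right)} = \frac{u}{3} + \frac{v}{u}$ ($F{\left(u,v \right)} = u \frac{1}{3} + \frac{v}{u} = \frac{u}{3} + \frac{v}{u}$)
$11 + W{\left(5 \right)} F{\left(-3,-5 \right)} = 11 - 8 \left(\frac{1}{3} \left(-3\right) - \frac{5}{-3}\right) = 11 - 8 \left(-1 - - \frac{5}{3}\right) = 11 - 8 \left(-1 + \frac{5}{3}\right) = 11 - \frac{16}{3} = \frac{17}{3}$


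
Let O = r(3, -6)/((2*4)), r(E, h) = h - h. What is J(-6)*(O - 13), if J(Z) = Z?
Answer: 78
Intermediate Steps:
r(E, h) = 0
O = 0 (O = 0/((2*4)) = 0/8 = 0*(1/8) = 0)
J(-6)*(O - 13) = -6*(0 - 13) = -6*(-13) = 78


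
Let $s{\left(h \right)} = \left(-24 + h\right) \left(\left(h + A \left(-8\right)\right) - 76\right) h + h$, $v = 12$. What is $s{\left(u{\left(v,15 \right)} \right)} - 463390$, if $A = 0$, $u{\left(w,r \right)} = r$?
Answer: $-455140$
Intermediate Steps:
$s{\left(h \right)} = h + h \left(-76 + h\right) \left(-24 + h\right)$ ($s{\left(h \right)} = \left(-24 + h\right) \left(\left(h + 0 \left(-8\right)\right) - 76\right) h + h = \left(-24 + h\right) \left(\left(h + 0\right) - 76\right) h + h = \left(-24 + h\right) \left(h - 76\right) h + h = \left(-24 + h\right) \left(-76 + h\right) h + h = \left(-76 + h\right) \left(-24 + h\right) h + h = h \left(-76 + h\right) \left(-24 + h\right) + h = h + h \left(-76 + h\right) \left(-24 + h\right)$)
$s{\left(u{\left(v,15 \right)} \right)} - 463390 = 15 \left(1825 + 15^{2} - 1500\right) - 463390 = 15 \left(1825 + 225 - 1500\right) - 463390 = 15 \cdot 550 - 463390 = 8250 - 463390 = -455140$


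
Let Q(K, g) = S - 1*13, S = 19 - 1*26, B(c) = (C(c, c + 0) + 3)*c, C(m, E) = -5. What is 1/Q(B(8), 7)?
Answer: -1/20 ≈ -0.050000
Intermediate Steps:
B(c) = -2*c (B(c) = (-5 + 3)*c = -2*c)
S = -7 (S = 19 - 26 = -7)
Q(K, g) = -20 (Q(K, g) = -7 - 1*13 = -7 - 13 = -20)
1/Q(B(8), 7) = 1/(-20) = -1/20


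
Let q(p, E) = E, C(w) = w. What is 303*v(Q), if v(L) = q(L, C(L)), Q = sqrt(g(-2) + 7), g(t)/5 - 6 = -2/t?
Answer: 303*sqrt(42) ≈ 1963.7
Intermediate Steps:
g(t) = 30 - 10/t (g(t) = 30 + 5*(-2/t) = 30 - 10/t)
Q = sqrt(42) (Q = sqrt((30 - 10/(-2)) + 7) = sqrt((30 - 10*(-1/2)) + 7) = sqrt((30 + 5) + 7) = sqrt(35 + 7) = sqrt(42) ≈ 6.4807)
v(L) = L
303*v(Q) = 303*sqrt(42)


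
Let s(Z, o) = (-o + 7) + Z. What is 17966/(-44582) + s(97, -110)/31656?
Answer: -139797787/352821948 ≈ -0.39623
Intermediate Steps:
s(Z, o) = 7 + Z - o (s(Z, o) = (7 - o) + Z = 7 + Z - o)
17966/(-44582) + s(97, -110)/31656 = 17966/(-44582) + (7 + 97 - 1*(-110))/31656 = 17966*(-1/44582) + (7 + 97 + 110)*(1/31656) = -8983/22291 + 214*(1/31656) = -8983/22291 + 107/15828 = -139797787/352821948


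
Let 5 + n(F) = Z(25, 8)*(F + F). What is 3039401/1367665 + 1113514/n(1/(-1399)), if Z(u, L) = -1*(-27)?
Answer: -2115725358363/9573655 ≈ -2.2099e+5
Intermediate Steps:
Z(u, L) = 27
n(F) = -5 + 54*F (n(F) = -5 + 27*(F + F) = -5 + 27*(2*F) = -5 + 54*F)
3039401/1367665 + 1113514/n(1/(-1399)) = 3039401/1367665 + 1113514/(-5 + 54/(-1399)) = 3039401*(1/1367665) + 1113514/(-5 + 54*(-1/1399)) = 3039401/1367665 + 1113514/(-5 - 54/1399) = 3039401/1367665 + 1113514/(-7049/1399) = 3039401/1367665 + 1113514*(-1399/7049) = 3039401/1367665 - 81989794/371 = -2115725358363/9573655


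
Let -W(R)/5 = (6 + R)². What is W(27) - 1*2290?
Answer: -7735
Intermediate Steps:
W(R) = -5*(6 + R)²
W(27) - 1*2290 = -5*(6 + 27)² - 1*2290 = -5*33² - 2290 = -5*1089 - 2290 = -5445 - 2290 = -7735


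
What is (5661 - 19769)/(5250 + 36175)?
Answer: -14108/41425 ≈ -0.34057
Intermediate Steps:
(5661 - 19769)/(5250 + 36175) = -14108/41425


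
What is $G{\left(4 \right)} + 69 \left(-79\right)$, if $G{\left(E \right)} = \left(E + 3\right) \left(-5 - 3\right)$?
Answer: $-5507$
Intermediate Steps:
$G{\left(E \right)} = -24 - 8 E$ ($G{\left(E \right)} = \left(3 + E\right) \left(-8\right) = -24 - 8 E$)
$G{\left(4 \right)} + 69 \left(-79\right) = \left(-24 - 32\right) + 69 \left(-79\right) = \left(-24 - 32\right) - 5451 = -56 - 5451 = -5507$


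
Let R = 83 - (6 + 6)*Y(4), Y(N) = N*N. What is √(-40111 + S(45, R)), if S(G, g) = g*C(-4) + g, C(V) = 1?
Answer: 3*I*√4481 ≈ 200.82*I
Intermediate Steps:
Y(N) = N²
R = -109 (R = 83 - (6 + 6)*4² = 83 - 12*16 = 83 - 1*192 = 83 - 192 = -109)
S(G, g) = 2*g (S(G, g) = g*1 + g = g + g = 2*g)
√(-40111 + S(45, R)) = √(-40111 + 2*(-109)) = √(-40111 - 218) = √(-40329) = 3*I*√4481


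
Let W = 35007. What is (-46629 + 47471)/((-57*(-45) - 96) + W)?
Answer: 421/18738 ≈ 0.022468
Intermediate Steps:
(-46629 + 47471)/((-57*(-45) - 96) + W) = (-46629 + 47471)/((-57*(-45) - 96) + 35007) = 842/((2565 - 96) + 35007) = 842/(2469 + 35007) = 842/37476 = 842*(1/37476) = 421/18738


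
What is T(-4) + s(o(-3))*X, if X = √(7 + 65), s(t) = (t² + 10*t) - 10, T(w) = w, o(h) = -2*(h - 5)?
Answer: -4 + 2436*√2 ≈ 3441.0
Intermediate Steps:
o(h) = 10 - 2*h (o(h) = -2*(-5 + h) = 10 - 2*h)
s(t) = -10 + t² + 10*t
X = 6*√2 (X = √72 = 6*√2 ≈ 8.4853)
T(-4) + s(o(-3))*X = -4 + (-10 + (10 - 2*(-3))² + 10*(10 - 2*(-3)))*(6*√2) = -4 + (-10 + (10 + 6)² + 10*(10 + 6))*(6*√2) = -4 + (-10 + 16² + 10*16)*(6*√2) = -4 + (-10 + 256 + 160)*(6*√2) = -4 + 406*(6*√2) = -4 + 2436*√2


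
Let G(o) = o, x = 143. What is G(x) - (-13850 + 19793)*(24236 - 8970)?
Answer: -90725695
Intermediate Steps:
G(x) - (-13850 + 19793)*(24236 - 8970) = 143 - (-13850 + 19793)*(24236 - 8970) = 143 - 5943*15266 = 143 - 1*90725838 = 143 - 90725838 = -90725695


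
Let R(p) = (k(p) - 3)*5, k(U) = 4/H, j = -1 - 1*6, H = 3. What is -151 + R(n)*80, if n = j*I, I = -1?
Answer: -2453/3 ≈ -817.67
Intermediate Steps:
j = -7 (j = -1 - 6 = -7)
k(U) = 4/3
n = 7 (n = -7*(-1) = 7)
R(p) = -25/3 (R(p) = (4/3 - 3)*5 = -5/3*5 = -25/3)
-151 + R(n)*80 = -151 - 25/3*80 = -151 - 2000/3 = -2453/3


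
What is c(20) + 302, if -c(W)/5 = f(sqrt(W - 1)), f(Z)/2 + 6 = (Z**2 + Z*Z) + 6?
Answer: -78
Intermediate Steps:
f(Z) = 4*Z**2 (f(Z) = -12 + 2*((Z**2 + Z*Z) + 6) = -12 + 2*((Z**2 + Z**2) + 6) = -12 + 2*(2*Z**2 + 6) = -12 + 2*(6 + 2*Z**2) = -12 + (12 + 4*Z**2) = 4*Z**2)
c(W) = 20 - 20*W (c(W) = -20*(sqrt(W - 1))**2 = -20*(sqrt(-1 + W))**2 = -20*(-1 + W) = -5*(-4 + 4*W) = 20 - 20*W)
c(20) + 302 = (20 - 20*20) + 302 = (20 - 400) + 302 = -380 + 302 = -78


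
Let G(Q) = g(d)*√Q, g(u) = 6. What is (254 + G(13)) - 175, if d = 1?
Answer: 79 + 6*√13 ≈ 100.63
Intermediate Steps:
G(Q) = 6*√Q
(254 + G(13)) - 175 = (254 + 6*√13) - 175 = 79 + 6*√13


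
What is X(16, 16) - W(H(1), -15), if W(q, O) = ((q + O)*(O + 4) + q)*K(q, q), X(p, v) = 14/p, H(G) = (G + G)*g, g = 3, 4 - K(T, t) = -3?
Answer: -5873/8 ≈ -734.13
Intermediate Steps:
K(T, t) = 7 (K(T, t) = 4 - 1*(-3) = 4 + 3 = 7)
H(G) = 6*G (H(G) = (G + G)*3 = (2*G)*3 = 6*G)
W(q, O) = 7*q + 7*(4 + O)*(O + q) (W(q, O) = ((q + O)*(O + 4) + q)*7 = ((O + q)*(4 + O) + q)*7 = ((4 + O)*(O + q) + q)*7 = (q + (4 + O)*(O + q))*7 = 7*q + 7*(4 + O)*(O + q))
X(16, 16) - W(H(1), -15) = 14/16 - (7*(-15)² + 28*(-15) + 35*(6*1) + 7*(-15)*(6*1)) = 14*(1/16) - (7*225 - 420 + 35*6 + 7*(-15)*6) = 7/8 - (1575 - 420 + 210 - 630) = 7/8 - 1*735 = 7/8 - 735 = -5873/8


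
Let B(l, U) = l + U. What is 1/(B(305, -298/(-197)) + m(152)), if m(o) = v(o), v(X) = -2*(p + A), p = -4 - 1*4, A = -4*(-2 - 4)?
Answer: 197/54079 ≈ 0.0036428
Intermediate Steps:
A = 24 (A = -4*(-6) = 24)
p = -8 (p = -4 - 4 = -8)
v(X) = -32 (v(X) = -2*(-8 + 24) = -2*16 = -32)
m(o) = -32
B(l, U) = U + l
1/(B(305, -298/(-197)) + m(152)) = 1/((-298/(-197) + 305) - 32) = 1/((-298*(-1/197) + 305) - 32) = 1/((298/197 + 305) - 32) = 1/(60383/197 - 32) = 1/(54079/197) = 197/54079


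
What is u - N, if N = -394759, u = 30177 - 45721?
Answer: 379215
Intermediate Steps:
u = -15544
u - N = -15544 - 1*(-394759) = -15544 + 394759 = 379215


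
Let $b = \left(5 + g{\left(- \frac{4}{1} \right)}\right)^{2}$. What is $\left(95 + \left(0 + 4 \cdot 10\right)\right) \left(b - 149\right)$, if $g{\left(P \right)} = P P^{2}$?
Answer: $449820$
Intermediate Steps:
$g{\left(P \right)} = P^{3}$
$b = 3481$ ($b = \left(5 + \left(- \frac{4}{1}\right)^{3}\right)^{2} = \left(5 + \left(\left(-4\right) 1\right)^{3}\right)^{2} = \left(5 + \left(-4\right)^{3}\right)^{2} = \left(5 - 64\right)^{2} = \left(-59\right)^{2} = 3481$)
$\left(95 + \left(0 + 4 \cdot 10\right)\right) \left(b - 149\right) = \left(95 + \left(0 + 4 \cdot 10\right)\right) \left(3481 - 149\right) = \left(95 + \left(0 + 40\right)\right) 3332 = \left(95 + 40\right) 3332 = 135 \cdot 3332 = 449820$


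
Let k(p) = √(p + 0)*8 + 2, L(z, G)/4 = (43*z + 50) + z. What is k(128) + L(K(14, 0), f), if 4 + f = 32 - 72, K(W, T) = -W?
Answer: -2262 + 64*√2 ≈ -2171.5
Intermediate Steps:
f = -44 (f = -4 + (32 - 72) = -4 - 40 = -44)
L(z, G) = 200 + 176*z (L(z, G) = 4*((43*z + 50) + z) = 4*((50 + 43*z) + z) = 4*(50 + 44*z) = 200 + 176*z)
k(p) = 2 + 8*√p (k(p) = √p*8 + 2 = 8*√p + 2 = 2 + 8*√p)
k(128) + L(K(14, 0), f) = (2 + 8*√128) + (200 + 176*(-1*14)) = (2 + 8*(8*√2)) + (200 + 176*(-14)) = (2 + 64*√2) + (200 - 2464) = (2 + 64*√2) - 2264 = -2262 + 64*√2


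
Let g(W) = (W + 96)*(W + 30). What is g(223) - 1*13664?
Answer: 67043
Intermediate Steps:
g(W) = (30 + W)*(96 + W) (g(W) = (96 + W)*(30 + W) = (30 + W)*(96 + W))
g(223) - 1*13664 = (2880 + 223² + 126*223) - 1*13664 = (2880 + 49729 + 28098) - 13664 = 80707 - 13664 = 67043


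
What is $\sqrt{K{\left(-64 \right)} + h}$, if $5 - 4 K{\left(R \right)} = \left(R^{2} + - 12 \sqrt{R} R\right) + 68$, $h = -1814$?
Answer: $\frac{\sqrt{-11415 - 6144 i}}{2} \approx 13.912 - 55.202 i$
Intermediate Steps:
$K{\left(R \right)} = - \frac{63}{4} + 3 R^{\frac{3}{2}} - \frac{R^{2}}{4}$ ($K{\left(R \right)} = \frac{5}{4} - \frac{\left(R^{2} + - 12 \sqrt{R} R\right) + 68}{4} = \frac{5}{4} - \frac{\left(R^{2} - 12 R^{\frac{3}{2}}\right) + 68}{4} = \frac{5}{4} - \frac{68 + R^{2} - 12 R^{\frac{3}{2}}}{4} = \frac{5}{4} - \left(17 - 3 R^{\frac{3}{2}} + \frac{R^{2}}{4}\right) = - \frac{63}{4} + 3 R^{\frac{3}{2}} - \frac{R^{2}}{4}$)
$\sqrt{K{\left(-64 \right)} + h} = \sqrt{\left(- \frac{63}{4} + 3 \left(-64\right)^{\frac{3}{2}} - \frac{\left(-64\right)^{2}}{4}\right) - 1814} = \sqrt{\left(- \frac{63}{4} + 3 \left(- 512 i\right) - 1024\right) - 1814} = \sqrt{\left(- \frac{63}{4} - 1536 i - 1024\right) - 1814} = \sqrt{\left(- \frac{4159}{4} - 1536 i\right) - 1814} = \sqrt{- \frac{11415}{4} - 1536 i}$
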